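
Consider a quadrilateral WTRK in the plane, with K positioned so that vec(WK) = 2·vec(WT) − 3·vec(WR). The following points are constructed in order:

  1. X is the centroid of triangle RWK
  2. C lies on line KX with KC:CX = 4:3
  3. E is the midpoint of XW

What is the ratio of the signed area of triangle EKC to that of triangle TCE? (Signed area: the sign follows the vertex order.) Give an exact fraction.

Set W = (0, 0), T = (1, 0), R = (0, 1), K = (2, -3); any affine frame gives the same invariant.
1. X is the centroid of triangle RWK ⇒ X = (2/3, -2/3)
2. C lies on line KX with KC:CX = 4:3 ⇒ C = (26/21, -5/3)
3. E is the midpoint of XW ⇒ E = (1/3, -1/3)
2·[EKC] = 4/21, 2·[TCE] = -25/21
[EKC]:[TCE] = 4/21:-25/21 = -4/25

[EKC]:[TCE] = -4/25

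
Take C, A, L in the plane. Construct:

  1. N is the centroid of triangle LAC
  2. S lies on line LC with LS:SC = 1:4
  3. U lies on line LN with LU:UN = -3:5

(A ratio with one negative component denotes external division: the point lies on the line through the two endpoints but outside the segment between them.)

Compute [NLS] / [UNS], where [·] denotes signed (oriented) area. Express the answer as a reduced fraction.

Work in coordinates with C = (0, 0), A = (1, 0), L = (0, 1).
1. N is the centroid of triangle LAC ⇒ N = (1/3, 1/3)
2. S lies on line LC with LS:SC = 1:4 ⇒ S = (0, 4/5)
3. U lies on line LN with LU:UN = -3:5 ⇒ U = (-1/2, 2)
2·[NLS] = 1/15, 2·[UNS] = -1/6
[NLS]:[UNS] = 1/15:-1/6 = -2/5

[NLS]:[UNS] = -2/5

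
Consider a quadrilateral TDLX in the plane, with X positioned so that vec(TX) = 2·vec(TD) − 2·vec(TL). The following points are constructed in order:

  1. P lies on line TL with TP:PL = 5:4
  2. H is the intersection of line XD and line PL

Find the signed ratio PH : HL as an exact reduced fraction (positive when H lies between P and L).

PH:HL = -13/9

Choose coordinates T = (0, 0), D = (1, 0), L = (0, 1), X = (2, -2).
1. P lies on line TL with TP:PL = 5:4 ⇒ P = (0, 5/9)
2. H is the intersection of line XD and line PL ⇒ H = (0, 2)
H = P + t·(L−P) with t = 13/4, so PH:HL = t:(1−t) = 13/4:-9/4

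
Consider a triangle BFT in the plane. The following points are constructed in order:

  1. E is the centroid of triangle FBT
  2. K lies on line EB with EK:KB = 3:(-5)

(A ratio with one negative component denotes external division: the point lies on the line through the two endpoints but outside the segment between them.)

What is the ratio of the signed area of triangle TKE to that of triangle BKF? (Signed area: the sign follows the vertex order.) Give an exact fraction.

[TKE]:[BKF] = 3/5

Work in coordinates with B = (0, 0), F = (1, 0), T = (0, 1).
1. E is the centroid of triangle FBT ⇒ E = (1/3, 1/3)
2. K lies on line EB with EK:KB = 3:(-5) ⇒ K = (5/6, 5/6)
2·[TKE] = -1/2, 2·[BKF] = -5/6
[TKE]:[BKF] = -1/2:-5/6 = 3/5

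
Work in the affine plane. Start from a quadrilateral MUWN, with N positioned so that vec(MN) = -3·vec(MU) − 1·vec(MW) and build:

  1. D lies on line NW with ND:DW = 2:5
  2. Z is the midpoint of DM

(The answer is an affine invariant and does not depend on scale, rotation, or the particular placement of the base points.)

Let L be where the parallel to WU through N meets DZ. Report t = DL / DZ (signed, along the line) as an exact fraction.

Assign M = (0, 0), U = (1, 0), W = (0, 1), N = (-3, -1) — the answer is frame-independent, so this choice is without loss of generality.
1. D lies on line NW with ND:DW = 2:5 ⇒ D = (-15/7, -3/7)
2. Z is the midpoint of DM ⇒ Z = (-15/14, -3/14)
through N parallel to WU: direction (1, -1); meets DZ at L = (-10/3, -2/3)
L = D + t·(Z−D) with t = -10/9

t = -10/9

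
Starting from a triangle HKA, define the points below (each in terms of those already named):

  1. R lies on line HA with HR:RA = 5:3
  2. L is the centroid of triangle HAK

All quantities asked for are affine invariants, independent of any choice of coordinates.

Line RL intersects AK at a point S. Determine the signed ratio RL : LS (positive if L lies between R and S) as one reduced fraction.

Choose coordinates H = (0, 0), K = (1, 0), A = (0, 1).
1. R lies on line HA with HR:RA = 5:3 ⇒ R = (0, 5/8)
2. L is the centroid of triangle HAK ⇒ L = (1/3, 1/3)
line RL meets AK at S = (3, -2)
L = R + t·(S−R) with t = 1/9, so RL:LS = 1/9:8/9

RL:LS = 1/8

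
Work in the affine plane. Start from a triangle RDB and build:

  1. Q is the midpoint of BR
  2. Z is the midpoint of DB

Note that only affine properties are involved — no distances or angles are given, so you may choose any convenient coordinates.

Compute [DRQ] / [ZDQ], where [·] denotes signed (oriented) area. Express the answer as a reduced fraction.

[DRQ]:[ZDQ] = 2

Choose coordinates R = (0, 0), D = (1, 0), B = (0, 1).
1. Q is the midpoint of BR ⇒ Q = (0, 1/2)
2. Z is the midpoint of DB ⇒ Z = (1/2, 1/2)
2·[DRQ] = -1/2, 2·[ZDQ] = -1/4
[DRQ]:[ZDQ] = -1/2:-1/4 = 2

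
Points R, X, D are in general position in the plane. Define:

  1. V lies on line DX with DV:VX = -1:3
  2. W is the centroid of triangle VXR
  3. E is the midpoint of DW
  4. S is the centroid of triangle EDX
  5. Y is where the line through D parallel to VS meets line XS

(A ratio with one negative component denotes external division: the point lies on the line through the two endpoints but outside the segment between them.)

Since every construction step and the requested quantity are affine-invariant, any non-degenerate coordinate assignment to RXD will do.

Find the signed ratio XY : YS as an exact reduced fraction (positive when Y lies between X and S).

XY:YS = 2

Set R = (0, 0), X = (1, 0), D = (0, 1); any affine frame gives the same invariant.
1. V lies on line DX with DV:VX = -1:3 ⇒ V = (-1/2, 3/2)
2. W is the centroid of triangle VXR ⇒ W = (1/6, 1/2)
3. E is the midpoint of DW ⇒ E = (1/12, 3/4)
4. S is the centroid of triangle EDX ⇒ S = (13/36, 7/12)
5. Y is where the line through D parallel to VS meets line XS ⇒ Y = (31/54, 7/18)
Y = X + t·(S−X) with t = 2/3, so XY:YS = t:(1−t) = 2/3:1/3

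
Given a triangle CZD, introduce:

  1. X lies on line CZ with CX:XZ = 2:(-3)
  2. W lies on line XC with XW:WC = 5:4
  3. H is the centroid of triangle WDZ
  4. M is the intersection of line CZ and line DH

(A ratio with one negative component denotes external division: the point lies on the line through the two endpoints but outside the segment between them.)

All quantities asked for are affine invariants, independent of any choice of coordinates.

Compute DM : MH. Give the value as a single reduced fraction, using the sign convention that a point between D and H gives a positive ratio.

Assign C = (0, 0), Z = (1, 0), D = (0, 1) — the answer is frame-independent, so this choice is without loss of generality.
1. X lies on line CZ with CX:XZ = 2:(-3) ⇒ X = (-2, 0)
2. W lies on line XC with XW:WC = 5:4 ⇒ W = (-8/9, 0)
3. H is the centroid of triangle WDZ ⇒ H = (1/27, 1/3)
4. M is the intersection of line CZ and line DH ⇒ M = (1/18, 0)
M = D + t·(H−D) with t = 3/2, so DM:MH = t:(1−t) = 3/2:-1/2

DM:MH = -3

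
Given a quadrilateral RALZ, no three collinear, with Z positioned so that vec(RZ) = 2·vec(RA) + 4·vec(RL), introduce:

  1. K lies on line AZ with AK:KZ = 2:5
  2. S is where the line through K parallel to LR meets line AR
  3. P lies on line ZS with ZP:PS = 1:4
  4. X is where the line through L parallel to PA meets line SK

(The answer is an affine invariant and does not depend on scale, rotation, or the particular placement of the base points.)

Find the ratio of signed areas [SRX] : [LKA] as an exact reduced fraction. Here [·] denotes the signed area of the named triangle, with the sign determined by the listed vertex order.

[SRX]:[LKA] = 261/50

Assign R = (0, 0), A = (1, 0), L = (0, 1), Z = (2, 4) — the answer is frame-independent, so this choice is without loss of generality.
1. K lies on line AZ with AK:KZ = 2:5 ⇒ K = (9/7, 8/7)
2. S is where the line through K parallel to LR meets line AR ⇒ S = (9/7, 0)
3. P lies on line ZS with ZP:PS = 1:4 ⇒ P = (13/7, 16/5)
4. X is where the line through L parallel to PA meets line SK ⇒ X = (9/7, 29/5)
2·[SRX] = -261/35, 2·[LKA] = -10/7
[SRX]:[LKA] = -261/35:-10/7 = 261/50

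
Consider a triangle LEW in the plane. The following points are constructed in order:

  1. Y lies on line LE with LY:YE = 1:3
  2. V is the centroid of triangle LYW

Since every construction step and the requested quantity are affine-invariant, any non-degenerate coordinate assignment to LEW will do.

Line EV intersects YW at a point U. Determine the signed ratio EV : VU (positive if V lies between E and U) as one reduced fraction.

Set L = (0, 0), E = (1, 0), W = (0, 1); any affine frame gives the same invariant.
1. Y lies on line LE with LY:YE = 1:3 ⇒ Y = (1/4, 0)
2. V is the centroid of triangle LYW ⇒ V = (1/12, 1/3)
line EV meets YW at U = (7/40, 3/10)
V = E + t·(U−E) with t = 10/9, so EV:VU = 10/9:-1/9

EV:VU = -10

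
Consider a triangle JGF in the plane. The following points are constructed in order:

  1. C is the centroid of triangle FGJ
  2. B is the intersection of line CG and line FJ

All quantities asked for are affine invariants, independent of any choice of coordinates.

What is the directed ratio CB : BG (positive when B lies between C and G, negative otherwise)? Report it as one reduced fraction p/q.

CB:BG = -1/3

Work in coordinates with J = (0, 0), G = (1, 0), F = (0, 1).
1. C is the centroid of triangle FGJ ⇒ C = (1/3, 1/3)
2. B is the intersection of line CG and line FJ ⇒ B = (0, 1/2)
B = C + t·(G−C) with t = -1/2, so CB:BG = t:(1−t) = -1/2:3/2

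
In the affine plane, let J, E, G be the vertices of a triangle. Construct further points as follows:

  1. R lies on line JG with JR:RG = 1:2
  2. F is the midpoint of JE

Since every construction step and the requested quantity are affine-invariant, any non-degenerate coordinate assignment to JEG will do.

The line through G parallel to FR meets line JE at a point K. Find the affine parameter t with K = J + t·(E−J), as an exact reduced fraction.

Set J = (0, 0), E = (1, 0), G = (0, 1); any affine frame gives the same invariant.
1. R lies on line JG with JR:RG = 1:2 ⇒ R = (0, 1/3)
2. F is the midpoint of JE ⇒ F = (1/2, 0)
through G parallel to FR: direction (-1/2, 1/3); meets JE at K = (3/2, 0)
K = J + t·(E−J) with t = 3/2

t = 3/2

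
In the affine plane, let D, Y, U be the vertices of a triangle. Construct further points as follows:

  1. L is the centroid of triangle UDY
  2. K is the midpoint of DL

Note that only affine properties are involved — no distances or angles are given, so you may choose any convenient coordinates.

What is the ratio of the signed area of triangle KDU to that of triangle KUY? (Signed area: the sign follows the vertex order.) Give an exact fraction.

[KDU]:[KUY] = 1/4

Choose coordinates D = (0, 0), Y = (1, 0), U = (0, 1).
1. L is the centroid of triangle UDY ⇒ L = (1/3, 1/3)
2. K is the midpoint of DL ⇒ K = (1/6, 1/6)
2·[KDU] = -1/6, 2·[KUY] = -2/3
[KDU]:[KUY] = -1/6:-2/3 = 1/4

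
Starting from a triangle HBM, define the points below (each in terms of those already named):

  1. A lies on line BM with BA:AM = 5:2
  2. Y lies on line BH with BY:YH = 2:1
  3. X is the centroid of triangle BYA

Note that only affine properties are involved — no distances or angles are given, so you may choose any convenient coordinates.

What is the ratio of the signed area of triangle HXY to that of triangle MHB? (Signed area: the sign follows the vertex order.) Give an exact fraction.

[HXY]:[MHB] = -5/63

Set H = (0, 0), B = (1, 0), M = (0, 1); any affine frame gives the same invariant.
1. A lies on line BM with BA:AM = 5:2 ⇒ A = (2/7, 5/7)
2. Y lies on line BH with BY:YH = 2:1 ⇒ Y = (1/3, 0)
3. X is the centroid of triangle BYA ⇒ X = (34/63, 5/21)
2·[HXY] = -5/63, 2·[MHB] = 1
[HXY]:[MHB] = -5/63:1 = -5/63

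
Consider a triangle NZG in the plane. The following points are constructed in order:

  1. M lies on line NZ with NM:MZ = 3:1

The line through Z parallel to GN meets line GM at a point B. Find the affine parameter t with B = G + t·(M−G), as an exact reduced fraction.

Set N = (0, 0), Z = (1, 0), G = (0, 1); any affine frame gives the same invariant.
1. M lies on line NZ with NM:MZ = 3:1 ⇒ M = (3/4, 0)
through Z parallel to GN: direction (0, -1); meets GM at B = (1, -1/3)
B = G + t·(M−G) with t = 4/3

t = 4/3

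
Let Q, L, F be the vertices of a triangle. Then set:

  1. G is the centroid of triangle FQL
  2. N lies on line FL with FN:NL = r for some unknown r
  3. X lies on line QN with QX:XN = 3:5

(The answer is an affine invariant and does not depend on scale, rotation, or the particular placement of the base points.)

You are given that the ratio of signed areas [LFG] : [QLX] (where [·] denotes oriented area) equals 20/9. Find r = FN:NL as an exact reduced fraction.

r = 3/2

Assign Q = (0, 0), L = (1, 0), F = (0, 1) — the answer is frame-independent, so this choice is without loss of generality.
1. G is the centroid of triangle FQL ⇒ G = (1/3, 1/3)
2. With FN:NL = r, write λ = r/(r+1) so N = F + λ·(L−F); N is affine-linear in λ
3. X lies on line QN with QX:XN = 3:5 ⇒ X is an affine combination of earlier points and hence also affine-linear in λ
Every point depending on N is an affine combination of N and λ-independent points, so each such coordinate is linear in λ; the λ² term in each signed area is a multiple of (L−F)×(L−F) = 0, so 2·[LFG] and 2·[QLX] are each linear in λ. Evaluating at λ=0 and λ=1:
  2·[LFG] = 1/3,   2·[QLX] = -3/8·λ + 3/8
So [LFG]:[QLX] = (1/3) / (-3/8·λ + 3/8). Setting this equal to 20/9:
  1/3 = 20/9·(-3/8·λ + 3/8)  ⇒  λ = 3/5
Then r = λ/(1−λ) = (3/5)/(2/5) = 3/2. Check: with r = 3/2, N = (3/5, 2/5) and [LFG]:[QLX] = 20/9 as required.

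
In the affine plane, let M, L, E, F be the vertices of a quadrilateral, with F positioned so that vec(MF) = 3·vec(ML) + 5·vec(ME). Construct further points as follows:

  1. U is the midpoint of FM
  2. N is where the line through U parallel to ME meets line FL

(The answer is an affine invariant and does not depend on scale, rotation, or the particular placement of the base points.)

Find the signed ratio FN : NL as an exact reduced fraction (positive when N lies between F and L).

Work in coordinates with M = (0, 0), L = (1, 0), E = (0, 1), F = (3, 5).
1. U is the midpoint of FM ⇒ U = (3/2, 5/2)
2. N is where the line through U parallel to ME meets line FL ⇒ N = (3/2, 5/4)
N = F + t·(L−F) with t = 3/4, so FN:NL = t:(1−t) = 3/4:1/4

FN:NL = 3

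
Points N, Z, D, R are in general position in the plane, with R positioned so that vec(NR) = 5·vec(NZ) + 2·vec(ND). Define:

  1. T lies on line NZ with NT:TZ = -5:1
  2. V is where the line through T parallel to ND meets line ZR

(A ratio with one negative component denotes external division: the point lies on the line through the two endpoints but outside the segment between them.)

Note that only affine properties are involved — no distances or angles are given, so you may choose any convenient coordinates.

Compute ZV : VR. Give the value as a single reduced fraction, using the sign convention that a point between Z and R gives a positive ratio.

Work in coordinates with N = (0, 0), Z = (1, 0), D = (0, 1), R = (5, 2).
1. T lies on line NZ with NT:TZ = -5:1 ⇒ T = (5/4, 0)
2. V is where the line through T parallel to ND meets line ZR ⇒ V = (5/4, 1/8)
V = Z + t·(R−Z) with t = 1/16, so ZV:VR = t:(1−t) = 1/16:15/16

ZV:VR = 1/15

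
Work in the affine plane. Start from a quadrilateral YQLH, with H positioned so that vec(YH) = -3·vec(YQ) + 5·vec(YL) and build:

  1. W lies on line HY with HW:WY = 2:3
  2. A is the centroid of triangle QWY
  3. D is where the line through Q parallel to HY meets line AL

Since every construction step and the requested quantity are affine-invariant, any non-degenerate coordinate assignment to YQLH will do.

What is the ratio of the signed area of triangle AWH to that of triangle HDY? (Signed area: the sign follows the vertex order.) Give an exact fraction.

[AWH]:[HDY] = 2/15

Work in coordinates with Y = (0, 0), Q = (1, 0), L = (0, 1), H = (-3, 5).
1. W lies on line HY with HW:WY = 2:3 ⇒ W = (-9/5, 3)
2. A is the centroid of triangle QWY ⇒ A = (-4/15, 1)
3. D is where the line through Q parallel to HY meets line AL ⇒ D = (2/5, 1)
2·[AWH] = -2/3, 2·[HDY] = -5
[AWH]:[HDY] = -2/3:-5 = 2/15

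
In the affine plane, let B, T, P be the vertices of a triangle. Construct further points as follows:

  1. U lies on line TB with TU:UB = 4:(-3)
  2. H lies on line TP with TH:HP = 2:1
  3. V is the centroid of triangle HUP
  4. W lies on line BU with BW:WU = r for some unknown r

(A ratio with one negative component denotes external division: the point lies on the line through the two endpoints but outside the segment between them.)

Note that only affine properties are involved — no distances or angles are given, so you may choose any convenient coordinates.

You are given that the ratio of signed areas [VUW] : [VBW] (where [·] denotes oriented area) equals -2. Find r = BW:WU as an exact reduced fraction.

r = 1/2

Work in coordinates with B = (0, 0), T = (1, 0), P = (0, 1).
1. U lies on line TB with TU:UB = 4:(-3) ⇒ U = (-3, 0)
2. H lies on line TP with TH:HP = 2:1 ⇒ H = (1/3, 2/3)
3. V is the centroid of triangle HUP ⇒ V = (-8/9, 5/9)
4. With BW:WU = r, write λ = r/(r+1) so W = B + λ·(U−B); W is affine-linear in λ
Every point depending on W is an affine combination of W and λ-independent points, so each such coordinate is linear in λ; the λ² term in each signed area is a multiple of (U−B)×(U−B) = 0, so 2·[VUW] and 2·[VBW] are each linear in λ. Evaluating at λ=0 and λ=1:
  2·[VUW] = -5/3·λ + 5/3,   2·[VBW] = -5/3·λ
So [VUW]:[VBW] = (-5/3·λ + 5/3) / (-5/3·λ). Setting this equal to -2:
  -5/3·λ + 5/3 = -2·(-5/3·λ)  ⇒  λ = 1/3
Then r = λ/(1−λ) = (1/3)/(2/3) = 1/2. Check: with r = 1/2, W = (-1, 0) and [VUW]:[VBW] = -2 as required.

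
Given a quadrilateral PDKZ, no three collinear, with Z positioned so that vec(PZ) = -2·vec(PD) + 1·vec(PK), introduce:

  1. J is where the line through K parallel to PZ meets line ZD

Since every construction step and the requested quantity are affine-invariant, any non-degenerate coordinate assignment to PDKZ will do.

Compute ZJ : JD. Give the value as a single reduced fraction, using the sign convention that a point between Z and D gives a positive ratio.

ZJ:JD = -2

Choose coordinates P = (0, 0), D = (1, 0), K = (0, 1), Z = (-2, 1).
1. J is where the line through K parallel to PZ meets line ZD ⇒ J = (4, -1)
J = Z + t·(D−Z) with t = 2, so ZJ:JD = t:(1−t) = 2:-1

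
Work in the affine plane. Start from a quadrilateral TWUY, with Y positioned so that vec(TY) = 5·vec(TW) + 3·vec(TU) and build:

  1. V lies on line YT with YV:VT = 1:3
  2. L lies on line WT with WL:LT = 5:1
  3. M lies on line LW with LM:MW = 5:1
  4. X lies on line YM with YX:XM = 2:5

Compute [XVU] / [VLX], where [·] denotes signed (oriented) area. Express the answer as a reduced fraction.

[XVU]:[VLX] = 49/54

Work in coordinates with T = (0, 0), W = (1, 0), U = (0, 1), Y = (5, 3).
1. V lies on line YT with YV:VT = 1:3 ⇒ V = (15/4, 9/4)
2. L lies on line WT with WL:LT = 5:1 ⇒ L = (1/6, 0)
3. M lies on line LW with LM:MW = 5:1 ⇒ M = (31/36, 0)
4. X lies on line YM with YX:XM = 2:5 ⇒ X = (481/126, 15/7)
2·[XVU] = 35/72, 2·[VLX] = 15/28
[XVU]:[VLX] = 35/72:15/28 = 49/54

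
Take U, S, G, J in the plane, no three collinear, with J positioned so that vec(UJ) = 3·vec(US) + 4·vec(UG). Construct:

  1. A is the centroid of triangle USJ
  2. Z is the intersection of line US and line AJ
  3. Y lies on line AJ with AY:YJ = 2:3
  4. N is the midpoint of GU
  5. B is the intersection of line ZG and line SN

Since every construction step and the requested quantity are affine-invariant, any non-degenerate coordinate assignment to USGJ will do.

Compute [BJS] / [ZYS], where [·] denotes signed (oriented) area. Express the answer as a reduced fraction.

[BJS]:[ZYS] = 25/9

Assign U = (0, 0), S = (1, 0), G = (0, 1), J = (3, 4) — the answer is frame-independent, so this choice is without loss of generality.
1. A is the centroid of triangle USJ ⇒ A = (4/3, 4/3)
2. Z is the intersection of line US and line AJ ⇒ Z = (1/2, 0)
3. Y lies on line AJ with AY:YJ = 2:3 ⇒ Y = (2, 12/5)
4. N is the midpoint of GU ⇒ N = (0, 1/2)
5. B is the intersection of line ZG and line SN ⇒ B = (1/3, 1/3)
2·[BJS] = -10/3, 2·[ZYS] = -6/5
[BJS]:[ZYS] = -10/3:-6/5 = 25/9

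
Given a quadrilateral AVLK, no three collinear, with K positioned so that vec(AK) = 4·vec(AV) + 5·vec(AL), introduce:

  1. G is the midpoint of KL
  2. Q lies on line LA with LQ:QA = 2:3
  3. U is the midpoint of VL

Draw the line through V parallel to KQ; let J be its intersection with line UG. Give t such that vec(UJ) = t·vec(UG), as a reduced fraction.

t = -21/17

Work in coordinates with A = (0, 0), V = (1, 0), L = (0, 1), K = (4, 5).
1. G is the midpoint of KL ⇒ G = (2, 3)
2. Q lies on line LA with LQ:QA = 2:3 ⇒ Q = (0, 3/5)
3. U is the midpoint of VL ⇒ U = (1/2, 1/2)
through V parallel to KQ: direction (-4, -22/5); meets UG at J = (-23/17, -44/17)
J = U + t·(G−U) with t = -21/17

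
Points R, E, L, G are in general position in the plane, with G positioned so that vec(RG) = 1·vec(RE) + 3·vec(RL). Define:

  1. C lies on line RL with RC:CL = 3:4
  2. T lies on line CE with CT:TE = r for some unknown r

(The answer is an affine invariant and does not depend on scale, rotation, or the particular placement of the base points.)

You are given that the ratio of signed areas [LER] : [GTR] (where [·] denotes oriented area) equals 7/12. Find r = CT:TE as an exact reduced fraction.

Assign R = (0, 0), E = (1, 0), L = (0, 1), G = (1, 3) — the answer is frame-independent, so this choice is without loss of generality.
1. C lies on line RL with RC:CL = 3:4 ⇒ C = (0, 3/7)
2. With CT:TE = r, write λ = r/(r+1) so T = C + λ·(E−C); T is affine-linear in λ
Every point depending on T is an affine combination of T and λ-independent points, so each such coordinate is linear in λ; the λ² term in each signed area is a multiple of (E−C)×(E−C) = 0, so 2·[LER] and 2·[GTR] are each linear in λ. Evaluating at λ=0 and λ=1:
  2·[LER] = -1,   2·[GTR] = -24/7·λ + 3/7
So [LER]:[GTR] = (-1) / (-24/7·λ + 3/7). Setting this equal to 7/12:
  -1 = 7/12·(-24/7·λ + 3/7)  ⇒  λ = 5/8
Then r = λ/(1−λ) = (5/8)/(3/8) = 5/3. Check: with r = 5/3, T = (5/8, 9/56) and [LER]:[GTR] = 7/12 as required.

r = 5/3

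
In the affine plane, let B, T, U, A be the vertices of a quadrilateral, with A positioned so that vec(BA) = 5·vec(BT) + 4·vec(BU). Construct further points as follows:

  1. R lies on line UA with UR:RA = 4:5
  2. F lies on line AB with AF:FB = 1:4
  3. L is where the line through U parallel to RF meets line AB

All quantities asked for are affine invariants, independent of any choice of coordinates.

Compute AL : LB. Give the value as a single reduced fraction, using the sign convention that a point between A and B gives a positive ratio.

Set B = (0, 0), T = (1, 0), U = (0, 1), A = (5, 4); any affine frame gives the same invariant.
1. R lies on line UA with UR:RA = 4:5 ⇒ R = (20/9, 7/3)
2. F lies on line AB with AF:FB = 1:4 ⇒ F = (4, 16/5)
3. L is where the line through U parallel to RF meets line AB ⇒ L = (16/5, 64/25)
L = A + t·(B−A) with t = 9/25, so AL:LB = t:(1−t) = 9/25:16/25

AL:LB = 9/16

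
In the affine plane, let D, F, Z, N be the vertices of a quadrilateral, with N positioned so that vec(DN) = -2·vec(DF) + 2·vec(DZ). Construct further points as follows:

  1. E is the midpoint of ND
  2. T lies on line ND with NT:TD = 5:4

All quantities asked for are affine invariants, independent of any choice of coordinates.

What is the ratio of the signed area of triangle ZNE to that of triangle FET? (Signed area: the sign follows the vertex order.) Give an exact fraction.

[ZNE]:[FET] = 9

Choose coordinates D = (0, 0), F = (1, 0), Z = (0, 1), N = (-2, 2).
1. E is the midpoint of ND ⇒ E = (-1, 1)
2. T lies on line ND with NT:TD = 5:4 ⇒ T = (-8/9, 8/9)
2·[ZNE] = 1, 2·[FET] = 1/9
[ZNE]:[FET] = 1:1/9 = 9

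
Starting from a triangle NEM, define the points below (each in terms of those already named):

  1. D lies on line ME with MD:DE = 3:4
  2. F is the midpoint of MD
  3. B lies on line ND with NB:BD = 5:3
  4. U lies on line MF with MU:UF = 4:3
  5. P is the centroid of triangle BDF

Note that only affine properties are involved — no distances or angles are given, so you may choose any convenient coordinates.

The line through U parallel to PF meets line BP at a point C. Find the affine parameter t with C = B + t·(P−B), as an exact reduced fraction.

t = 4/7

Choose coordinates N = (0, 0), E = (1, 0), M = (0, 1).
1. D lies on line ME with MD:DE = 3:4 ⇒ D = (3/7, 4/7)
2. F is the midpoint of MD ⇒ F = (3/14, 11/14)
3. B lies on line ND with NB:BD = 5:3 ⇒ B = (15/56, 5/14)
4. U lies on line MF with MU:UF = 4:3 ⇒ U = (6/49, 43/49)
5. P is the centroid of triangle BDF ⇒ P = (17/56, 4/7)
through U parallel to PF: direction (-5/56, 3/14); meets BP at C = (113/392, 47/98)
C = B + t·(P−B) with t = 4/7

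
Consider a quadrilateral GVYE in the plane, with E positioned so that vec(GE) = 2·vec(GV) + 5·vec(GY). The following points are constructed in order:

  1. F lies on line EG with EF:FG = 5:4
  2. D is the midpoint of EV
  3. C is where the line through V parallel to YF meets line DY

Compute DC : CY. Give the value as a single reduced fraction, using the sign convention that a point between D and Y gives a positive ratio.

Work in coordinates with G = (0, 0), V = (1, 0), Y = (0, 1), E = (2, 5).
1. F lies on line EG with EF:FG = 5:4 ⇒ F = (8/9, 20/9)
2. D is the midpoint of EV ⇒ D = (3/2, 5/2)
3. C is where the line through V parallel to YF meets line DY ⇒ C = (19/3, 22/3)
C = D + t·(Y−D) with t = -29/9, so DC:CY = t:(1−t) = -29/9:38/9

DC:CY = -29/38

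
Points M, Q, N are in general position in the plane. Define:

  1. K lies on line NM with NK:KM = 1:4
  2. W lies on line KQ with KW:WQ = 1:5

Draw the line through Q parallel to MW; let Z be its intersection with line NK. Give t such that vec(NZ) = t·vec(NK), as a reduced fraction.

t = 25

Choose coordinates M = (0, 0), Q = (1, 0), N = (0, 1).
1. K lies on line NM with NK:KM = 1:4 ⇒ K = (0, 4/5)
2. W lies on line KQ with KW:WQ = 1:5 ⇒ W = (1/6, 2/3)
through Q parallel to MW: direction (1/6, 2/3); meets NK at Z = (0, -4)
Z = N + t·(K−N) with t = 25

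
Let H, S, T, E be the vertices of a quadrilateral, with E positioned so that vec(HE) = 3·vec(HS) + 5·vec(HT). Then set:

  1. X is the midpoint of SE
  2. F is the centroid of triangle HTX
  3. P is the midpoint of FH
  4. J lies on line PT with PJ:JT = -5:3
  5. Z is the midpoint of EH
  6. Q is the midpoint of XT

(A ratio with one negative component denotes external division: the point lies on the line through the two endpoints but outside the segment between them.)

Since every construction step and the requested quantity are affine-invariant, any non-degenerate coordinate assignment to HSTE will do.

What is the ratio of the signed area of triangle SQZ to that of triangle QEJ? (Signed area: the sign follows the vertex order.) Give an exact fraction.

Work in coordinates with H = (0, 0), S = (1, 0), T = (0, 1), E = (3, 5).
1. X is the midpoint of SE ⇒ X = (2, 5/2)
2. F is the centroid of triangle HTX ⇒ F = (2/3, 7/6)
3. P is the midpoint of FH ⇒ P = (1/3, 7/12)
4. J lies on line PT with PJ:JT = -5:3 ⇒ J = (-1/2, 13/8)
5. Z is the midpoint of EH ⇒ Z = (3/2, 5/2)
6. Q is the midpoint of XT ⇒ Q = (1, 7/4)
2·[SQZ] = -7/8, 2·[QEJ] = 37/8
[SQZ]:[QEJ] = -7/8:37/8 = -7/37

[SQZ]:[QEJ] = -7/37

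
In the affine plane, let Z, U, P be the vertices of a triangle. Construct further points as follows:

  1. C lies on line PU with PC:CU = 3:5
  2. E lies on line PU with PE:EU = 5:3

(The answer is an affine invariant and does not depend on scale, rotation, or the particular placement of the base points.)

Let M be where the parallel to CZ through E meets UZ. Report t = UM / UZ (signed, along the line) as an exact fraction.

t = 3/5

Choose coordinates Z = (0, 0), U = (1, 0), P = (0, 1).
1. C lies on line PU with PC:CU = 3:5 ⇒ C = (3/8, 5/8)
2. E lies on line PU with PE:EU = 5:3 ⇒ E = (5/8, 3/8)
through E parallel to CZ: direction (-3/8, -5/8); meets UZ at M = (2/5, 0)
M = U + t·(Z−U) with t = 3/5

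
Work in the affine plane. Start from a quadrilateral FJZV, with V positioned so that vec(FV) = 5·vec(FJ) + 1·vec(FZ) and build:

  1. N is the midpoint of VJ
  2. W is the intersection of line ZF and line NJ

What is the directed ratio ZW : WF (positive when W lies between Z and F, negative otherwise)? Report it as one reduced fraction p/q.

Assign F = (0, 0), J = (1, 0), Z = (0, 1), V = (5, 1) — the answer is frame-independent, so this choice is without loss of generality.
1. N is the midpoint of VJ ⇒ N = (3, 1/2)
2. W is the intersection of line ZF and line NJ ⇒ W = (0, -1/4)
W = Z + t·(F−Z) with t = 5/4, so ZW:WF = t:(1−t) = 5/4:-1/4

ZW:WF = -5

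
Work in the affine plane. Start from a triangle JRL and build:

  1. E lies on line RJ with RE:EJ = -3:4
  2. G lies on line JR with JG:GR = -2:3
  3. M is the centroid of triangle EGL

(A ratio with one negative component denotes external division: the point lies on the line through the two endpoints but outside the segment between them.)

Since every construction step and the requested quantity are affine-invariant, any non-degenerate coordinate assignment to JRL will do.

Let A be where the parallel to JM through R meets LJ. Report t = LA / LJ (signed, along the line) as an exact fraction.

t = 3/2

Assign J = (0, 0), R = (1, 0), L = (0, 1) — the answer is frame-independent, so this choice is without loss of generality.
1. E lies on line RJ with RE:EJ = -3:4 ⇒ E = (4, 0)
2. G lies on line JR with JG:GR = -2:3 ⇒ G = (-2, 0)
3. M is the centroid of triangle EGL ⇒ M = (2/3, 1/3)
through R parallel to JM: direction (2/3, 1/3); meets LJ at A = (0, -1/2)
A = L + t·(J−L) with t = 3/2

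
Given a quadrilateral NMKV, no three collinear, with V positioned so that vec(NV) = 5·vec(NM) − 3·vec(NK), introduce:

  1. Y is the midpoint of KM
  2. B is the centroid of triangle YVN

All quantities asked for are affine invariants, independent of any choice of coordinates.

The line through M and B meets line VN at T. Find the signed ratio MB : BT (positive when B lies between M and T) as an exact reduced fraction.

MB:BT = 5/4

Assign N = (0, 0), M = (1, 0), K = (0, 1), V = (5, -3) — the answer is frame-independent, so this choice is without loss of generality.
1. Y is the midpoint of KM ⇒ Y = (1/2, 1/2)
2. B is the centroid of triangle YVN ⇒ B = (11/6, -5/6)
line MB meets VN at T = (5/2, -3/2)
B = M + t·(T−M) with t = 5/9, so MB:BT = 5/9:4/9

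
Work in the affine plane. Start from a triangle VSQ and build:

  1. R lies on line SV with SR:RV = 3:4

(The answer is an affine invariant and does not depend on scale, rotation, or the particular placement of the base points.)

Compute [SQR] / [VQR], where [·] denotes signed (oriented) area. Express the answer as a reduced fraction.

[SQR]:[VQR] = -3/4

Assign V = (0, 0), S = (1, 0), Q = (0, 1) — the answer is frame-independent, so this choice is without loss of generality.
1. R lies on line SV with SR:RV = 3:4 ⇒ R = (4/7, 0)
2·[SQR] = 3/7, 2·[VQR] = -4/7
[SQR]:[VQR] = 3/7:-4/7 = -3/4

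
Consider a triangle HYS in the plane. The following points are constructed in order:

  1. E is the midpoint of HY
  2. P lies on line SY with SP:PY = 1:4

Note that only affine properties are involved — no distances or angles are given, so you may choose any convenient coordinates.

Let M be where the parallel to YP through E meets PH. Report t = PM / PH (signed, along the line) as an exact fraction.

t = 1/2

Assign H = (0, 0), Y = (1, 0), S = (0, 1) — the answer is frame-independent, so this choice is without loss of generality.
1. E is the midpoint of HY ⇒ E = (1/2, 0)
2. P lies on line SY with SP:PY = 1:4 ⇒ P = (1/5, 4/5)
through E parallel to YP: direction (-4/5, 4/5); meets PH at M = (1/10, 2/5)
M = P + t·(H−P) with t = 1/2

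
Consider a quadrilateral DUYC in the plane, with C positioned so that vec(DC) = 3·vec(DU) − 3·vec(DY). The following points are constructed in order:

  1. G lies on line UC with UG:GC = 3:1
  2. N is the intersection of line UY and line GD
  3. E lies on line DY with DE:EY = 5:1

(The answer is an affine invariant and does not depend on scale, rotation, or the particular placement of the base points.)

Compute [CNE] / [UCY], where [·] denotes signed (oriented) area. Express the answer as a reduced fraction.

[CNE]:[UCY] = -53/6

Set D = (0, 0), U = (1, 0), Y = (0, 1), C = (3, -3); any affine frame gives the same invariant.
1. G lies on line UC with UG:GC = 3:1 ⇒ G = (5/2, -9/4)
2. N is the intersection of line UY and line GD ⇒ N = (10, -9)
3. E lies on line DY with DE:EY = 5:1 ⇒ E = (0, 5/6)
2·[CNE] = 53/6, 2·[UCY] = -1
[CNE]:[UCY] = 53/6:-1 = -53/6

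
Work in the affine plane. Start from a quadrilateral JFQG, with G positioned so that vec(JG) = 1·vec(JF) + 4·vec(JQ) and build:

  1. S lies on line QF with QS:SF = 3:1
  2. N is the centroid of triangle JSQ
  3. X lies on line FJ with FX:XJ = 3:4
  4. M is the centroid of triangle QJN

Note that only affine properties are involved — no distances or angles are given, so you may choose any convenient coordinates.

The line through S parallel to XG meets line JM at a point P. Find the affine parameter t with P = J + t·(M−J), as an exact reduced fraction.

Work in coordinates with J = (0, 0), F = (1, 0), Q = (0, 1), G = (1, 4).
1. S lies on line QF with QS:SF = 3:1 ⇒ S = (3/4, 1/4)
2. N is the centroid of triangle JSQ ⇒ N = (1/4, 5/12)
3. X lies on line FJ with FX:XJ = 3:4 ⇒ X = (4/7, 0)
4. M is the centroid of triangle QJN ⇒ M = (1/12, 17/36)
through S parallel to XG: direction (3/7, 4); meets JM at P = (81/44, 459/44)
P = J + t·(M−J) with t = 243/11

t = 243/11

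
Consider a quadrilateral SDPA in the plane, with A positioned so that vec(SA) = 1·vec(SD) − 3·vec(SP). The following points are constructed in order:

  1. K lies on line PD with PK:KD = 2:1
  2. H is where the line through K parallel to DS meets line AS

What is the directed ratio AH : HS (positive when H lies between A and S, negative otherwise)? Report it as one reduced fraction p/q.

Set S = (0, 0), D = (1, 0), P = (0, 1), A = (1, -3); any affine frame gives the same invariant.
1. K lies on line PD with PK:KD = 2:1 ⇒ K = (2/3, 1/3)
2. H is where the line through K parallel to DS meets line AS ⇒ H = (-1/9, 1/3)
H = A + t·(S−A) with t = 10/9, so AH:HS = t:(1−t) = 10/9:-1/9

AH:HS = -10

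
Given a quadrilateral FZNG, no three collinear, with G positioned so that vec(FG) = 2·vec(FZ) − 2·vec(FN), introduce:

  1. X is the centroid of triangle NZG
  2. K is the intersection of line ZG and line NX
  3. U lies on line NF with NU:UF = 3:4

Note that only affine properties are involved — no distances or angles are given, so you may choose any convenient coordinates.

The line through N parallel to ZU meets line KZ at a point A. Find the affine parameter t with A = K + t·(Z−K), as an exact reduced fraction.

t = 8/5

Set F = (0, 0), Z = (1, 0), N = (0, 1), G = (2, -2); any affine frame gives the same invariant.
1. X is the centroid of triangle NZG ⇒ X = (1, -1/3)
2. K is the intersection of line ZG and line NX ⇒ K = (3/2, -1)
3. U lies on line NF with NU:UF = 3:4 ⇒ U = (0, 4/7)
through N parallel to ZU: direction (-1, 4/7); meets KZ at A = (7/10, 3/5)
A = K + t·(Z−K) with t = 8/5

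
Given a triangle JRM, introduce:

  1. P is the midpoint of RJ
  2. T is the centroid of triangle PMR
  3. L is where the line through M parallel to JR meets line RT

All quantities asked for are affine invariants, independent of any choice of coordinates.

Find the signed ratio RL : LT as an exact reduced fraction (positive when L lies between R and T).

RL:LT = -3/2

Assign J = (0, 0), R = (1, 0), M = (0, 1) — the answer is frame-independent, so this choice is without loss of generality.
1. P is the midpoint of RJ ⇒ P = (1/2, 0)
2. T is the centroid of triangle PMR ⇒ T = (1/2, 1/3)
3. L is where the line through M parallel to JR meets line RT ⇒ L = (-1/2, 1)
L = R + t·(T−R) with t = 3, so RL:LT = t:(1−t) = 3:-2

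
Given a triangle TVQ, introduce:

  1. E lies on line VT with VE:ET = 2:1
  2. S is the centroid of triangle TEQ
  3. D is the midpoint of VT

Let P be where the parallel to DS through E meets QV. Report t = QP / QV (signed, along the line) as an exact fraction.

t = 5

Set T = (0, 0), V = (1, 0), Q = (0, 1); any affine frame gives the same invariant.
1. E lies on line VT with VE:ET = 2:1 ⇒ E = (1/3, 0)
2. S is the centroid of triangle TEQ ⇒ S = (1/9, 1/3)
3. D is the midpoint of VT ⇒ D = (1/2, 0)
through E parallel to DS: direction (-7/18, 1/3); meets QV at P = (5, -4)
P = Q + t·(V−Q) with t = 5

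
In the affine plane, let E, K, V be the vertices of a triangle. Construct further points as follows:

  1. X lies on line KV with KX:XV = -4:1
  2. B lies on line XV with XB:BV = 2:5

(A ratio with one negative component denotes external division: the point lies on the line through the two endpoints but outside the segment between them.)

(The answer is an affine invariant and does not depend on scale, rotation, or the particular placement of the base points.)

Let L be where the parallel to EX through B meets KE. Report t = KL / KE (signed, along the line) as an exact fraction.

Assign E = (0, 0), K = (1, 0), V = (0, 1) — the answer is frame-independent, so this choice is without loss of generality.
1. X lies on line KV with KX:XV = -4:1 ⇒ X = (-1/3, 4/3)
2. B lies on line XV with XB:BV = 2:5 ⇒ B = (-5/21, 26/21)
through B parallel to EX: direction (-1/3, 4/3); meets KE at L = (1/14, 0)
L = K + t·(E−K) with t = 13/14

t = 13/14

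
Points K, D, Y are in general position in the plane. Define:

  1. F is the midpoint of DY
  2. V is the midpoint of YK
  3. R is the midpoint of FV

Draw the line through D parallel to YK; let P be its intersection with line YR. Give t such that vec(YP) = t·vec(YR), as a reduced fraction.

Choose coordinates K = (0, 0), D = (1, 0), Y = (0, 1).
1. F is the midpoint of DY ⇒ F = (1/2, 1/2)
2. V is the midpoint of YK ⇒ V = (0, 1/2)
3. R is the midpoint of FV ⇒ R = (1/4, 1/2)
through D parallel to YK: direction (0, -1); meets YR at P = (1, -1)
P = Y + t·(R−Y) with t = 4

t = 4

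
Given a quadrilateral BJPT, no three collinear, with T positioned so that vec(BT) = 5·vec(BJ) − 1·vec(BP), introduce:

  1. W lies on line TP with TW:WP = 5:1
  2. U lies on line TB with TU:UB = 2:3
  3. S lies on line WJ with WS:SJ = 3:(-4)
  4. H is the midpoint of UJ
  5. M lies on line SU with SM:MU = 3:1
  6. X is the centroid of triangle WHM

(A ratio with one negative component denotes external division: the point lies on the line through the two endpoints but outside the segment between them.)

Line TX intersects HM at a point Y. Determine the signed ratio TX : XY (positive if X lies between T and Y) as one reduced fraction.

Set B = (0, 0), J = (1, 0), P = (0, 1), T = (5, -1); any affine frame gives the same invariant.
1. W lies on line TP with TW:WP = 5:1 ⇒ W = (5/6, 2/3)
2. U lies on line TB with TU:UB = 2:3 ⇒ U = (3, -3/5)
3. S lies on line WJ with WS:SJ = 3:(-4) ⇒ S = (1/3, 8/3)
4. H is the midpoint of UJ ⇒ H = (2, -3/10)
5. M lies on line SU with SM:MU = 3:1 ⇒ M = (7/3, 13/60)
6. X is the centroid of triangle WHM ⇒ X = (31/18, 7/36)
line TX meets HM at Y = (4982/2259, 83/4518)
X = T + t·(Y−T) with t = 251/214, so TX:XY = 251/214:-37/214

TX:XY = -251/37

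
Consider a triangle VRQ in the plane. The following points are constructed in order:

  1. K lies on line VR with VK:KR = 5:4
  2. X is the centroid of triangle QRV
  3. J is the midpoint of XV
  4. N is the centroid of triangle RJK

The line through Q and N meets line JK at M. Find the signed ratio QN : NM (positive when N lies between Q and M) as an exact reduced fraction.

QN:NM = 11

Work in coordinates with V = (0, 0), R = (1, 0), Q = (0, 1).
1. K lies on line VR with VK:KR = 5:4 ⇒ K = (5/9, 0)
2. X is the centroid of triangle QRV ⇒ X = (1/3, 1/3)
3. J is the midpoint of XV ⇒ J = (1/6, 1/6)
4. N is the centroid of triangle RJK ⇒ N = (31/54, 1/18)
line QN meets JK at M = (62/99, -1/33)
N = Q + t·(M−Q) with t = 11/12, so QN:NM = 11/12:1/12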